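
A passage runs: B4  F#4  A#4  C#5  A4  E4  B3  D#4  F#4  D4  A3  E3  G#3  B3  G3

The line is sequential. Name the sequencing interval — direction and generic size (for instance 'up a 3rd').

The 5-note cells begin on B4, E4, A3 — each down a 5th from the last.
From B4 to E4: down a 5th.

down a 5th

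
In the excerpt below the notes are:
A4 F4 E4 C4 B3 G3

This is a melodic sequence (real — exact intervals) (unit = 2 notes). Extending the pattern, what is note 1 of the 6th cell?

G#2

Grouping in 2s, the 1st note of each cell is A4, E4, B3.
Carrying that down a 4th forward: F#3 → C#3 → G#2.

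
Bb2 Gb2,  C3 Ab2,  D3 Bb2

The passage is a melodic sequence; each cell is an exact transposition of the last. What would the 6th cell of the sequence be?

The 2-note cells begin on Bb2, C3, D3 — each up a 2nd from the last.
Carrying on: E3 → F#3 → G#3.
Statement 6 starts on G#3 and keeps the same exact contour: G#3 E3.

G#3 E3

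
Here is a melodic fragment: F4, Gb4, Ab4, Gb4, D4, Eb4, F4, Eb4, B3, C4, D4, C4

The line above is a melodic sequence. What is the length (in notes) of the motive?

12 notes total. Splitting into 3 groups of 4:
F4 Gb4 Ab4 Gb4 | D4 Eb4 F4 Eb4 | B3 C4 D4 C4
Each cell is the previous one down a 3rd — so the unit is 4 notes.

4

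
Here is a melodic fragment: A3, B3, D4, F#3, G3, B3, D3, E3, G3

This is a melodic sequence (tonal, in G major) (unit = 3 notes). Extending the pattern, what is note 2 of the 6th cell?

Grouping in 3s, the 2nd note of each cell is B3, G3, E3.
Carrying that down a 3rd forward: C3 → A2 → F#2.

F#2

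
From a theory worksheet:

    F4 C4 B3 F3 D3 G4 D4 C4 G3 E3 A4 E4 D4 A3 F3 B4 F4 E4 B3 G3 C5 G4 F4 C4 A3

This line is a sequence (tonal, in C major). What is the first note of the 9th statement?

G5

Unit = 5 notes; the statements start on F4, G4, A4, B4, C5, moving up a 2nd each time.
Continuing: D5 → E5 → F5 → G5. Statement 9 starts on G5.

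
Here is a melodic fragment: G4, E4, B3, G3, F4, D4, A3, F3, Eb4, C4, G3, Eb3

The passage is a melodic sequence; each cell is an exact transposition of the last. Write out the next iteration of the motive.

The 4-note cells begin on G4, F4, Eb4 — each down a 2nd from the last.
Statement 4 starts on Db4 and keeps the same exact contour: Db4 Bb3 F3 Db3.

Db4 Bb3 F3 Db3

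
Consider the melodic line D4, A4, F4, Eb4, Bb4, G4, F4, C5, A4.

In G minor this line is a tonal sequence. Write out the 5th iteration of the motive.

A4 Eb5 C5

With a 3-note motive the entries are D4, Eb4, F4, each up a 2nd from the previous.
Continuing the starts: G4 → A4.
From A4 the diatonic shape gives A4 Eb5 C5.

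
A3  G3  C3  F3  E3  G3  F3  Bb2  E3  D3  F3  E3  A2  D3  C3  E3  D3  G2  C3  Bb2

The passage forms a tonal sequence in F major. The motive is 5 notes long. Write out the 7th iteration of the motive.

Bb2 A2 D2 G2 F2

Unit = 5 notes; the statements start on A3, G3, F3, E3, moving down a 2nd each time.
Continuing the starts: D3 → C3 → Bb2.
So cell 7 is Bb2 A2 D2 G2 F2.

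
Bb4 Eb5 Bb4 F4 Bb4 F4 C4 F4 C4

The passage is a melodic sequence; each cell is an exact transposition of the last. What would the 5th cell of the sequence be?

Unit = 3 notes; the statements start on Bb4, F4, C4, moving down a 4th each time.
Continuing the starts: G3 → D3.
From D3 the exact shape gives D3 G3 D3.

D3 G3 D3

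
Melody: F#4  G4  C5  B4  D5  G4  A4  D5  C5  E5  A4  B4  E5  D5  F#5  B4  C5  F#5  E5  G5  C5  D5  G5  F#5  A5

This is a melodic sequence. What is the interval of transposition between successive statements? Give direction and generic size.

up a 2nd

Taking 5-note groups, the heads are F#4, G4, A4, B4, C5: the pattern moves up a 2nd.
From F#4 to G4: up a 2nd.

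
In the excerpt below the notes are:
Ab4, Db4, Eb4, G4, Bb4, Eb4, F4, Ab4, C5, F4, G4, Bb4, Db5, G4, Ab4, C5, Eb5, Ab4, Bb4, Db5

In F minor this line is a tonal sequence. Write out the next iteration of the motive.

F5 Bb4 C5 Eb5

Taking 4-note groups, the heads are Ab4, Bb4, C5, Db5, Eb5: the pattern moves up a 2nd.
From F5 the diatonic shape gives F5 Bb4 C5 Eb5.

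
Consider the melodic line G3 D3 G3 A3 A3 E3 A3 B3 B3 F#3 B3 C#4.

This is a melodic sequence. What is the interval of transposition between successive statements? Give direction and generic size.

The 4-note cells begin on G3, A3, B3 — each up a 2nd from the last.
From G3 to A3: up a 2nd.

up a 2nd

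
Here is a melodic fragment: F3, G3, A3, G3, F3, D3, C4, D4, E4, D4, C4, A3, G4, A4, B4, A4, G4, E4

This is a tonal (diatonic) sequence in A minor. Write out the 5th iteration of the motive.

Unit = 6 notes; the statements start on F3, C4, G4, moving up a 5th each time.
Continuing the starts: D5 → A5.
From A5 the diatonic shape gives A5 B5 C6 B5 A5 F5.

A5 B5 C6 B5 A5 F5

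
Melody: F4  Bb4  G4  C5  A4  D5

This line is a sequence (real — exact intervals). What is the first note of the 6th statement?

The 2-note cells begin on F4, G4, A4 — each up a 2nd from the last.
Extending the heads up a 2nd: B4 → C#5 → D#5.

D#5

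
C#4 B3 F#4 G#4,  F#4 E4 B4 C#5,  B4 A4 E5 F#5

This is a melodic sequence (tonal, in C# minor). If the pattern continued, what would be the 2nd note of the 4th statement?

D#5

The unit is 4 notes. Position-2 pitches of the 3 shown cells: B3, E4, A4.
Each moves up a 4th; the next is D#5.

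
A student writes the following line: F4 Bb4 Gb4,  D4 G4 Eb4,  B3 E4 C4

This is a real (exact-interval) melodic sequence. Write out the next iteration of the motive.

Unit = 3 notes; the statements start on F4, D4, B3, moving down a 3rd each time.
From G#3 the exact shape gives G#3 C#4 A3.

G#3 C#4 A3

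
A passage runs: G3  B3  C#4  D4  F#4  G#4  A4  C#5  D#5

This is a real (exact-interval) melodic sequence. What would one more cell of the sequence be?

E5 G#5 A#5

The 3-note cells begin on G3, D4, A4 — each up a 5th from the last.
Statement 4 starts on E5 and keeps the same exact contour: E5 G#5 A#5.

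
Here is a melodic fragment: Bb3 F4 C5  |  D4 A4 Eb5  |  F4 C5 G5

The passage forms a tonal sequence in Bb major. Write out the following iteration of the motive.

Unit = 3 notes; the statements start on Bb3, D4, F4, moving up a 3rd each time.
So cell 4 is A4 Eb5 Bb5.

A4 Eb5 Bb5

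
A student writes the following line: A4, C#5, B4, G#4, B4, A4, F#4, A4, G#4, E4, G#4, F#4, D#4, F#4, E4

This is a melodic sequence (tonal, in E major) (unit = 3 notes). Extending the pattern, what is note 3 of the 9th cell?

A3

With 3-note cells, note 3 of each statement runs B4, A4, G#4, F#4, E4.
Carrying that down a 2nd forward: D#4 → C#4 → B3 → A3.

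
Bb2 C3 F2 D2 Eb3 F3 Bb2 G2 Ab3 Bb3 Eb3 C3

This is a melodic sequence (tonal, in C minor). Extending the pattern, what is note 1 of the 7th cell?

With 4-note cells, note 1 of each statement runs Bb2, Eb3, Ab3.
Extending up a 4th: D4 → G4 → C5 → F5.

F5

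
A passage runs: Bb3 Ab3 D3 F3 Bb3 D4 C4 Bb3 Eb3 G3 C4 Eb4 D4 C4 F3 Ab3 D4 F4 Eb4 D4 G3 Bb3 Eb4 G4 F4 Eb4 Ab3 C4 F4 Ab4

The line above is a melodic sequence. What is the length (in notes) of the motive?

6

There are 30 notes; a 6-note unit gives 5 cells:
Bb3 Ab3 D3 F3 Bb3 D4 | C4 Bb3 Eb3 G3 C4 Eb4 | D4 C4 F3 Ab3 D4 F4 | Eb4 D4 G3 Bb3 Eb4 G4 | F4 Eb4 Ab3 C4 F4 Ab4
Each cell is the previous one up a 2nd — so the unit is 6 notes.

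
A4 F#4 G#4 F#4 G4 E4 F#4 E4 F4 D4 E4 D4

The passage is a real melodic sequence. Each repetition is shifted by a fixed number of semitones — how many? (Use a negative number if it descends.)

-2

With a 4-note motive the entries are A4, G4, F4, each down a 2nd from the previous.
A4→G4 is 67 − 69 = -2 semitones.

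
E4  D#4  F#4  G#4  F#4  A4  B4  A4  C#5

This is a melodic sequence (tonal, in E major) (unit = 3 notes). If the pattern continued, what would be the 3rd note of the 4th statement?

Grouping in 3s, the 3rd note of each cell is F#4, A4, C#5.
From C#5, up a 3rd gives E5.

E5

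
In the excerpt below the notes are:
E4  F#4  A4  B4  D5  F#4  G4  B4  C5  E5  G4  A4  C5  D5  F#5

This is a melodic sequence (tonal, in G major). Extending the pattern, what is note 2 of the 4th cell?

With 5-note cells, note 2 of each statement runs F#4, G4, A4.
Each moves up a 2nd; the next is B4.

B4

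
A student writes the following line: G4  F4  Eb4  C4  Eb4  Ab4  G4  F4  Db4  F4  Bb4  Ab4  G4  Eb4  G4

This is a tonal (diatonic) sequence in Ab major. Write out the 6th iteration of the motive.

Eb5 Db5 C5 Ab4 C5

The 5-note cells begin on G4, Ab4, Bb4 — each up a 2nd from the last.
Carrying on: C5 → Db5 → Eb5.
So cell 6 is Eb5 Db5 C5 Ab4 C5.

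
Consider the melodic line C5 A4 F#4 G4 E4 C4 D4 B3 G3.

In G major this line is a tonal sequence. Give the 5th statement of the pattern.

Taking 3-note groups, the heads are C5, G4, D4: the pattern moves down a 4th.
Continuing the starts: A3 → E3.
Statement 5 starts on E3 and keeps the same diatonic contour: E3 C3 A2.

E3 C3 A2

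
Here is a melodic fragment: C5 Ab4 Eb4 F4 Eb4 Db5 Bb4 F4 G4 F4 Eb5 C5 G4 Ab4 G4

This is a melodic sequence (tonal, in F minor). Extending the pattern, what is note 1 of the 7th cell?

The unit is 5 notes. Position-1 pitches of the 3 shown cells: C5, Db5, Eb5.
Each moves up a 2nd. Continuing: F5 → G5 → Ab5 → Bb5.

Bb5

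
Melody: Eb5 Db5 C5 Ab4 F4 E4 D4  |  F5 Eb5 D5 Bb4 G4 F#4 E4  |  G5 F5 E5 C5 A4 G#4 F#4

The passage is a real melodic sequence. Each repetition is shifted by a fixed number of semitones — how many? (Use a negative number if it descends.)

Unit = 7 notes; the statements start on Eb5, F5, G5, moving up a 2nd each time.
Eb5→F5 is 77 − 75 = 2 semitones.

2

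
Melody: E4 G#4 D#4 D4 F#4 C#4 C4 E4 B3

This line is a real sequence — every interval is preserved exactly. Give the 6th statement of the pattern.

With a 3-note motive the entries are E4, D4, C4, each down a 2nd from the previous.
Carrying on: Bb3 → Ab3 → Gb3.
Statement 6 starts on Gb3 and keeps the same exact contour: Gb3 Bb3 F3.

Gb3 Bb3 F3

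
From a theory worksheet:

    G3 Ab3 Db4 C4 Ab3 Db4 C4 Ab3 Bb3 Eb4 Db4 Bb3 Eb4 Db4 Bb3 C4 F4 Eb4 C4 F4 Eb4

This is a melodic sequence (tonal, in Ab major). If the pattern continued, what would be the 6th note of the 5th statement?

Ab4

With 7-note cells, note 6 of each statement runs Db4, Eb4, F4.
Extending up a 2nd: G4 → Ab4.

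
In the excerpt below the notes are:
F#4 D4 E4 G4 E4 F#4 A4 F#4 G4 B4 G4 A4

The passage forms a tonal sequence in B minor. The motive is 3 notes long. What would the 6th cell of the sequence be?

D5 B4 C#5

Unit = 3 notes; the statements start on F#4, G4, A4, B4, moving up a 2nd each time.
Extending up a 2nd: C#5 → D5.
Statement 6 starts on D5 and keeps the same diatonic contour: D5 B4 C#5.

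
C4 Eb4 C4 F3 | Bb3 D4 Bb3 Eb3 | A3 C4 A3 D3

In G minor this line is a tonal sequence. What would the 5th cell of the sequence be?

F3 A3 F3 Bb2

Taking 4-note groups, the heads are C4, Bb3, A3: the pattern moves down a 2nd.
Extending down a 2nd: G3 → F3.
From F3 the diatonic shape gives F3 A3 F3 Bb2.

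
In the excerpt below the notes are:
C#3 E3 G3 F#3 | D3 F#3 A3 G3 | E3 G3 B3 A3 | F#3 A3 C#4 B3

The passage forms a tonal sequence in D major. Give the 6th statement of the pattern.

A3 C#4 E4 D4

Taking 4-note groups, the heads are C#3, D3, E3, F#3: the pattern moves up a 2nd.
Carrying on: G3 → A3.
From A3 the diatonic shape gives A3 C#4 E4 D4.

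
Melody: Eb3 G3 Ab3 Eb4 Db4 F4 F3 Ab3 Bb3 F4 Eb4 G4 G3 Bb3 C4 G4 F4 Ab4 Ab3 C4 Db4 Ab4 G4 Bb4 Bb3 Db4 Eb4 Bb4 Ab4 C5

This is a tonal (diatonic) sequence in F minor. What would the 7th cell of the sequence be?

Db4 F4 G4 Db5 C5 Eb5

Unit = 6 notes; the statements start on Eb3, F3, G3, Ab3, Bb3, moving up a 2nd each time.
Continuing the starts: C4 → Db4.
Statement 7 starts on Db4 and keeps the same diatonic contour: Db4 F4 G4 Db5 C5 Eb5.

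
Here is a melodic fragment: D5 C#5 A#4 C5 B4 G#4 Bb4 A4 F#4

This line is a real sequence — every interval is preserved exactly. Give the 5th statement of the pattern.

Taking 3-note groups, the heads are D5, C5, Bb4: the pattern moves down a 2nd.
Continuing the starts: Ab4 → Gb4.
From Gb4 the exact shape gives Gb4 F4 D4.

Gb4 F4 D4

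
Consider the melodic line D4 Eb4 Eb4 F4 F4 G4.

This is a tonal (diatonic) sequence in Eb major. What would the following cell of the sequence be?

G4 Ab4

With a 2-note motive the entries are D4, Eb4, F4, each up a 2nd from the previous.
So cell 4 is G4 Ab4.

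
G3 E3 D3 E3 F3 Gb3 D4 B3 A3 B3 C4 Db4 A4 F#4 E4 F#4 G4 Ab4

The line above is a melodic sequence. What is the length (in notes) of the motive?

18 notes total. Splitting into 3 groups of 6:
G3 E3 D3 E3 F3 Gb3 | D4 B3 A3 B3 C4 Db4 | A4 F#4 E4 F#4 G4 Ab4
Each cell is the previous one up a 5th — so the unit is 6 notes.

6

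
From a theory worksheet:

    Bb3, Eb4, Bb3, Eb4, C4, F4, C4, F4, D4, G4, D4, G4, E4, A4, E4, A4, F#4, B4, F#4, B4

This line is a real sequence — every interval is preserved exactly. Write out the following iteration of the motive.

G#4 C#5 G#4 C#5

With a 4-note motive the entries are Bb3, C4, D4, E4, F#4, each up a 2nd from the previous.
From G#4 the exact shape gives G#4 C#5 G#4 C#5.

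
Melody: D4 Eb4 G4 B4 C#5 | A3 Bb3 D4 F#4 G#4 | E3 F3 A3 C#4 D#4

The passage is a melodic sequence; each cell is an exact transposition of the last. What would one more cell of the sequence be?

B2 C3 E3 G#3 A#3

With a 5-note motive the entries are D4, A3, E3, each down a 4th from the previous.
So cell 4 is B2 C3 E3 G#3 A#3.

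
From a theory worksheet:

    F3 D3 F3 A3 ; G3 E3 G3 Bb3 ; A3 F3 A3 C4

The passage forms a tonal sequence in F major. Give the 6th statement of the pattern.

D4 Bb3 D4 F4

The 4-note cells begin on F3, G3, A3 — each up a 2nd from the last.
Carrying on: Bb3 → C4 → D4.
Statement 6 starts on D4 and keeps the same diatonic contour: D4 Bb3 D4 F4.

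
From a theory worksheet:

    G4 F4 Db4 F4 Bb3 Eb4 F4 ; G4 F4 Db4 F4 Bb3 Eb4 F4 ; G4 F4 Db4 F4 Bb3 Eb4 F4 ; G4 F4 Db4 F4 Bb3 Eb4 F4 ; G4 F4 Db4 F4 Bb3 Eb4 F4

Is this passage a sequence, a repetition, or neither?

repetition

Each 7-note cell is identical (G4 F4 Db4 F4 Bb3 Eb4 F4), restated at the same pitch.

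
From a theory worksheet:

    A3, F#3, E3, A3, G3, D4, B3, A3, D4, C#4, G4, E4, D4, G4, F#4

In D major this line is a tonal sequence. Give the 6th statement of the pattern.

Unit = 5 notes; the statements start on A3, D4, G4, moving up a 4th each time.
Extending up a 4th: C#5 → F#5 → B5.
So cell 6 is B5 G5 F#5 B5 A5.

B5 G5 F#5 B5 A5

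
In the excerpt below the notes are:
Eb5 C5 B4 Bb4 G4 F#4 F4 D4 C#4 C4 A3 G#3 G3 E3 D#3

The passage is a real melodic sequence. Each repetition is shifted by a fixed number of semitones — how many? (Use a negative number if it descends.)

Unit = 3 notes; the statements start on Eb5, Bb4, F4, C4, G3, moving down a 4th each time.
Counting half-steps from Eb5 to Bb4: -5.

-5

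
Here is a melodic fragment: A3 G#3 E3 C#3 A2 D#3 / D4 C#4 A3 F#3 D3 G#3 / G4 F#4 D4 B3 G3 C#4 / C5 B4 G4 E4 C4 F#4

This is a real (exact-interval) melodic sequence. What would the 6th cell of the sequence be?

Bb5 A5 F5 D5 Bb4 E5

The 6-note cells begin on A3, D4, G4, C5 — each up a 4th from the last.
Carrying on: F5 → Bb5.
From Bb5 the exact shape gives Bb5 A5 F5 D5 Bb4 E5.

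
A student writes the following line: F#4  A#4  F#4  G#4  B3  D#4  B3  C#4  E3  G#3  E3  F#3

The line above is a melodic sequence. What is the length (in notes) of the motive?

There are 12 notes; a 4-note unit gives 3 cells:
F#4 A#4 F#4 G#4 | B3 D#4 B3 C#4 | E3 G#3 E3 F#3
Each cell is the previous one down a 5th — so the unit is 4 notes.

4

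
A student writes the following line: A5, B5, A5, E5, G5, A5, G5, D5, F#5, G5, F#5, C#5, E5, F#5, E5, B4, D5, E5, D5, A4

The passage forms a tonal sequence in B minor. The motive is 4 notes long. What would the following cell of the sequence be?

C#5 D5 C#5 G4

The 4-note cells begin on A5, G5, F#5, E5, D5 — each down a 2nd from the last.
So cell 6 is C#5 D5 C#5 G4.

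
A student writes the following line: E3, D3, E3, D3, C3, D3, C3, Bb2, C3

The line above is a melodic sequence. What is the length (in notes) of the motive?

3

Try groups of 3 (3 cells in 9 notes):
E3 D3 E3 | D3 C3 D3 | C3 Bb2 C3
That's a consistent down a 2nd shift per cell, and no other grouping gives one.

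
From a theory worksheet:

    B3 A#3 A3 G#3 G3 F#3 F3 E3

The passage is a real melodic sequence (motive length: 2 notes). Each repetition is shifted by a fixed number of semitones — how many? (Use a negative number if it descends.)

-2

Taking 2-note groups, the heads are B3, A3, G3, F3: the pattern moves down a 2nd.
B3→A3 is 57 − 59 = -2 semitones.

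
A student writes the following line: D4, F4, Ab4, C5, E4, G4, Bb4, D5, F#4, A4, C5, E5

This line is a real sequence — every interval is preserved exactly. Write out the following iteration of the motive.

G#4 B4 D5 F#5

The 4-note cells begin on D4, E4, F#4 — each up a 2nd from the last.
So cell 4 is G#4 B4 D5 F#5.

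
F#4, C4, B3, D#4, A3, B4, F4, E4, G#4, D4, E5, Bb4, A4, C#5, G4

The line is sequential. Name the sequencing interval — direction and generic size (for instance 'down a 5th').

The 5-note cells begin on F#4, B4, E5 — each up a 4th from the last.
From F#4 to B4: up a 4th.

up a 4th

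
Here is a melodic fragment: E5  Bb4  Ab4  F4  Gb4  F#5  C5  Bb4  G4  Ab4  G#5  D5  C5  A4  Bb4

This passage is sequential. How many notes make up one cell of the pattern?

5

Try groups of 5 (3 cells in 15 notes):
E5 Bb4 Ab4 F4 Gb4 | F#5 C5 Bb4 G4 Ab4 | G#5 D5 C5 A4 Bb4
Every group is a transposition up a 2nd of the one before; no shorter unit works.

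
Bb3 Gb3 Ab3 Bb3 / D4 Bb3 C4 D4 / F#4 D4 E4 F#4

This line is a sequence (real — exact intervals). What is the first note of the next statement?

Taking 4-note groups, the heads are Bb3, D4, F#4: the pattern moves up a 3rd.
The next head, up a 3rd from F#4, is A#4.

A#4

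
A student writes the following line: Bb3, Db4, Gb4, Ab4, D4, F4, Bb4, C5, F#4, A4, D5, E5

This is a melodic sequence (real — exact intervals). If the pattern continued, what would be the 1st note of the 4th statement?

With 4-note cells, note 1 of each statement runs Bb3, D4, F#4.
One more up a 3rd gives A#4.

A#4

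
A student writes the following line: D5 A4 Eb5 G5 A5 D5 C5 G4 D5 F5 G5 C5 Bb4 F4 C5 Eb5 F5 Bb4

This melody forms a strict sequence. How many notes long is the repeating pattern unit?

Try groups of 6 (3 cells in 18 notes):
D5 A4 Eb5 G5 A5 D5 | C5 G4 D5 F5 G5 C5 | Bb4 F4 C5 Eb5 F5 Bb4
Each cell is the previous one down a 2nd — so the unit is 6 notes.

6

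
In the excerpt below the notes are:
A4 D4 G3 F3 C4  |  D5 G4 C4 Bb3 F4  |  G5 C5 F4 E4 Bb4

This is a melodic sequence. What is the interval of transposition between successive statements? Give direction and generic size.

up a 4th

Taking 5-note groups, the heads are A4, D5, G5: the pattern moves up a 4th.
From A4 to D5: up a 4th.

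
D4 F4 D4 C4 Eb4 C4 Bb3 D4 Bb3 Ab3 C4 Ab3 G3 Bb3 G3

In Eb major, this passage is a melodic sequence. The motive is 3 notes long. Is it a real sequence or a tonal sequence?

tonal

Every note is diatonic to Eb major.
Cell 1 has +3 semitones from note 1 to 2, but cell 3 has +4 — the interval quality changes while the contour stays the same, which is the hallmark of a tonal sequence.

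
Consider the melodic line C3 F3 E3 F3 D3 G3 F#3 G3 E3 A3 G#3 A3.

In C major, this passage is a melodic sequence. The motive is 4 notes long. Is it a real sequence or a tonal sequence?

Each cell has the same semitone pattern (5, -1, 1) — intervals are preserved exactly.
And F#3 lies outside C major, so the sequence is real rather than tonal.

real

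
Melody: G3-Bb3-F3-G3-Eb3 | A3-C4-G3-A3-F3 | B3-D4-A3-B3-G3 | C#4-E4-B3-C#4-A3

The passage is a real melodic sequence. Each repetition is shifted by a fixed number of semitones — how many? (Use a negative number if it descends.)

Taking 5-note groups, the heads are G3, A3, B3, C#4: the pattern moves up a 2nd.
G3 to A3 spans +2 semitones.

2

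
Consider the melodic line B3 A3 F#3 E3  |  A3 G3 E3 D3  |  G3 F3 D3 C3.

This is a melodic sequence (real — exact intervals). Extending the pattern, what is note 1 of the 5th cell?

With 4-note cells, note 1 of each statement runs B3, A3, G3.
Extending down a 2nd: F3 → Eb3.

Eb3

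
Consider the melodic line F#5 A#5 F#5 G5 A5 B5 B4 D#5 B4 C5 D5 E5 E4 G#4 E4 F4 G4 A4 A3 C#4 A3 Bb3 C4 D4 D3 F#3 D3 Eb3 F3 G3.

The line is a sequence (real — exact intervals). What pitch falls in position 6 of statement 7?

Grouping in 6s, the 6th note of each cell is B5, E5, A4, D4, G3.
Extending down a 5th: C3 → F2.

F2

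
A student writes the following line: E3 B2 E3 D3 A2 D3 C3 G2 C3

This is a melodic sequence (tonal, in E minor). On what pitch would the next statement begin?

B2

The 3-note cells begin on E3, D3, C3 — each down a 2nd from the last.
One more step down a 2nd gives B2.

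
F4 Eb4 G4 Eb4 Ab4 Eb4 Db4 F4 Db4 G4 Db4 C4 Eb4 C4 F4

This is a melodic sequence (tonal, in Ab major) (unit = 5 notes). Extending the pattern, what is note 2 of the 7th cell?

With 5-note cells, note 2 of each statement runs Eb4, Db4, C4.
Each moves down a 2nd. Continuing: Bb3 → Ab3 → G3 → F3.

F3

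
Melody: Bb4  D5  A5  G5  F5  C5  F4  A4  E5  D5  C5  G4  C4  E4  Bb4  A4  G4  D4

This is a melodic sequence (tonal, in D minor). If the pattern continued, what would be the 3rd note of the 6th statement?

Grouping in 6s, the 3rd note of each cell is A5, E5, Bb4.
Carrying that down a 4th forward: F4 → C4 → G3.

G3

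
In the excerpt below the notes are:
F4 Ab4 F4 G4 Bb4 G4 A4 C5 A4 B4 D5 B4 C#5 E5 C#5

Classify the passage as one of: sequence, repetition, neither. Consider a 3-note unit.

Each 3-note cell is the previous one transposed up a 2nd.

sequence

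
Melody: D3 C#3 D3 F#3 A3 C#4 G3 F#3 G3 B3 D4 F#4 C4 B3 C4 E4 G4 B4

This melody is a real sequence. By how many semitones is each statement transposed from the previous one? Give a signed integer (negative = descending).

5

With a 6-note motive the entries are D3, G3, C4, each up a 4th from the previous.
D3→G3 is 55 − 50 = 5 semitones.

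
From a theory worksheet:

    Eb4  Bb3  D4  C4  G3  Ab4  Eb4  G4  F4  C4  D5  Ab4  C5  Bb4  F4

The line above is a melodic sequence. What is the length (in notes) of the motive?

5

Try groups of 5 (3 cells in 15 notes):
Eb4 Bb3 D4 C4 G3 | Ab4 Eb4 G4 F4 C4 | D5 Ab4 C5 Bb4 F4
Every group is a transposition up a 4th of the one before; no shorter unit works.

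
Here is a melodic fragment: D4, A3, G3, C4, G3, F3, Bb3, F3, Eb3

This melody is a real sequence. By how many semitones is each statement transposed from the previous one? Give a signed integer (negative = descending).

Taking 3-note groups, the heads are D4, C4, Bb3: the pattern moves down a 2nd.
D4→C4 is 60 − 62 = -2 semitones.

-2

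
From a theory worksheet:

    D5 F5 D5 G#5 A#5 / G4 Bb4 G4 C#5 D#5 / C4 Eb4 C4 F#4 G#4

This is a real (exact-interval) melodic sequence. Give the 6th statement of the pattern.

The 5-note cells begin on D5, G4, C4 — each down a 5th from the last.
Continuing the starts: F3 → Bb2 → Eb2.
Statement 6 starts on Eb2 and keeps the same exact contour: Eb2 Gb2 Eb2 A2 B2.

Eb2 Gb2 Eb2 A2 B2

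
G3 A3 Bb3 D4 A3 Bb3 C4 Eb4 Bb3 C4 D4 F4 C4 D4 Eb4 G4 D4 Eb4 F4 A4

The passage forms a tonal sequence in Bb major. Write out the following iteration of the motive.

Unit = 4 notes; the statements start on G3, A3, Bb3, C4, D4, moving up a 2nd each time.
Statement 6 starts on Eb4 and keeps the same diatonic contour: Eb4 F4 G4 Bb4.

Eb4 F4 G4 Bb4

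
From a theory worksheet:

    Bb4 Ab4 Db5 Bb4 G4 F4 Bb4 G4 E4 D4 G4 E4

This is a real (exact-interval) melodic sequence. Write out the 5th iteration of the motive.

A#3 G#3 C#4 A#3

Taking 4-note groups, the heads are Bb4, G4, E4: the pattern moves down a 3rd.
Extending down a 3rd: C#4 → A#3.
So cell 5 is A#3 G#3 C#4 A#3.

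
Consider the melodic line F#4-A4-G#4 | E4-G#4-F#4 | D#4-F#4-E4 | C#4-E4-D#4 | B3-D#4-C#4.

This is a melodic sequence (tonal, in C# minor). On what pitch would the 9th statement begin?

E3

The 3-note cells begin on F#4, E4, D#4, C#4, B3 — each down a 2nd from the last.
Continuing: A3 → G#3 → F#3 → E3. Statement 9 starts on E3.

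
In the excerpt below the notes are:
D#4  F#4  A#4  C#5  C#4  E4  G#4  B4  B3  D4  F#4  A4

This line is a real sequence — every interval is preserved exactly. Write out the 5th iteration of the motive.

G3 Bb3 D4 F4

Unit = 4 notes; the statements start on D#4, C#4, B3, moving down a 2nd each time.
Extending down a 2nd: A3 → G3.
So cell 5 is G3 Bb3 D4 F4.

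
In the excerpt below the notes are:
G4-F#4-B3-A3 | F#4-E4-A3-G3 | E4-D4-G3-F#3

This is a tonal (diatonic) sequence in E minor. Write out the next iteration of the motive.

The 4-note cells begin on G4, F#4, E4 — each down a 2nd from the last.
Statement 4 starts on D4 and keeps the same diatonic contour: D4 C4 F#3 E3.

D4 C4 F#3 E3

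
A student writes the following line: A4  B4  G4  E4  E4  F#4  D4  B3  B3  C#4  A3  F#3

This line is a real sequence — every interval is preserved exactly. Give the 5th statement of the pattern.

C#3 D#3 B2 G#2

The 4-note cells begin on A4, E4, B3 — each down a 4th from the last.
Extending down a 4th: F#3 → C#3.
So cell 5 is C#3 D#3 B2 G#2.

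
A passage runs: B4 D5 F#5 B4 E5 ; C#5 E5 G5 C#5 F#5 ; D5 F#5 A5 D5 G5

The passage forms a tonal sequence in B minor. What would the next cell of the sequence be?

With a 5-note motive the entries are B4, C#5, D5, each up a 2nd from the previous.
So cell 4 is E5 G5 B5 E5 A5.

E5 G5 B5 E5 A5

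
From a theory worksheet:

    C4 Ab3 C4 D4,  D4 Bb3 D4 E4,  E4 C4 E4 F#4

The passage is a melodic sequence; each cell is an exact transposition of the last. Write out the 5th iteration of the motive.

Unit = 4 notes; the statements start on C4, D4, E4, moving up a 2nd each time.
Carrying on: F#4 → G#4.
Statement 5 starts on G#4 and keeps the same exact contour: G#4 E4 G#4 A#4.

G#4 E4 G#4 A#4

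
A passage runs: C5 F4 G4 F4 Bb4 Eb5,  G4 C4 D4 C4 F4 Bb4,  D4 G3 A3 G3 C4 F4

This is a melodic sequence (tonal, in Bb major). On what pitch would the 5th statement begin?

Eb3

Taking 6-note groups, the heads are C5, G4, D4: the pattern moves down a 4th.
Continuing: A3 → Eb3. Statement 5 starts on Eb3.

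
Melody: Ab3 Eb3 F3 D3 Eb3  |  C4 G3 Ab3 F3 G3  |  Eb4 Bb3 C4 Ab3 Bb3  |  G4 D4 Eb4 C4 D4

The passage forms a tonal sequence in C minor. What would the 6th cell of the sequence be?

Taking 5-note groups, the heads are Ab3, C4, Eb4, G4: the pattern moves up a 3rd.
Carrying on: Bb4 → D5.
Statement 6 starts on D5 and keeps the same diatonic contour: D5 Ab4 Bb4 G4 Ab4.

D5 Ab4 Bb4 G4 Ab4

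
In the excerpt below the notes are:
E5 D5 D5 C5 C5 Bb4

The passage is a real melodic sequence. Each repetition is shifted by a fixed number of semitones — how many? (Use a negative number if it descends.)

With a 2-note motive the entries are E5, D5, C5, each down a 2nd from the previous.
E5→D5 is 74 − 76 = -2 semitones.

-2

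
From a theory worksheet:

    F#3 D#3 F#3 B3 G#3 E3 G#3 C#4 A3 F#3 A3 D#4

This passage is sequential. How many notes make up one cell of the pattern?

4

12 notes total. Splitting into 3 groups of 4:
F#3 D#3 F#3 B3 | G#3 E3 G#3 C#4 | A3 F#3 A3 D#4
Every group is a transposition up a 2nd of the one before; no shorter unit works.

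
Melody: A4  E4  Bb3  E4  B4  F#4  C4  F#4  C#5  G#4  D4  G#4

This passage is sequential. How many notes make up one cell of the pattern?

Try groups of 4 (3 cells in 12 notes):
A4 E4 Bb3 E4 | B4 F#4 C4 F#4 | C#5 G#4 D4 G#4
Every group is a transposition up a 2nd of the one before; no shorter unit works.

4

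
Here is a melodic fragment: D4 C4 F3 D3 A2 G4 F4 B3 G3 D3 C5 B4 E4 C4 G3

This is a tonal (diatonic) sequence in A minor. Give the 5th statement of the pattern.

B5 A5 D5 B4 F4

Unit = 5 notes; the statements start on D4, G4, C5, moving up a 4th each time.
Continuing the starts: F5 → B5.
So cell 5 is B5 A5 D5 B4 F4.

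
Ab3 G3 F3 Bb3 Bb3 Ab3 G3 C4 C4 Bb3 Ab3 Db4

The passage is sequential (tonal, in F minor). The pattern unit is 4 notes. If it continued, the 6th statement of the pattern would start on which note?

With a 4-note motive the entries are Ab3, Bb3, C4, each up a 2nd from the previous.
Continuing: Db4 → Eb4 → F4. Statement 6 starts on F4.

F4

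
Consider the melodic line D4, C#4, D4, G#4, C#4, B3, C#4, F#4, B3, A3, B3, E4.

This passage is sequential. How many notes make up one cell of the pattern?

4

There are 12 notes; a 4-note unit gives 3 cells:
D4 C#4 D4 G#4 | C#4 B3 C#4 F#4 | B3 A3 B3 E4
Every group is a transposition down a 2nd of the one before; no shorter unit works.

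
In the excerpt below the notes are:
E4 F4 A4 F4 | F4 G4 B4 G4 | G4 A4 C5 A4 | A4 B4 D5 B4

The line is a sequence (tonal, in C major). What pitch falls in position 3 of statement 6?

The unit is 4 notes. Position-3 pitches of the 4 shown cells: A4, B4, C5, D5.
Extending up a 2nd: E5 → F5.

F5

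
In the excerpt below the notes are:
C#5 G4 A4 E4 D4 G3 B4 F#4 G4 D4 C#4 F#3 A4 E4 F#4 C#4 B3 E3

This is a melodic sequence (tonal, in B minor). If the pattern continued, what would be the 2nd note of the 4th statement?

D4

With 6-note cells, note 2 of each statement runs G4, F#4, E4.
One more down a 2nd gives D4.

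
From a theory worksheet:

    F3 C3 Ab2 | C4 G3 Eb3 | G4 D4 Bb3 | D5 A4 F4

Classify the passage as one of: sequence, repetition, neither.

sequence

Each 3-note cell is the previous one transposed up a 5th.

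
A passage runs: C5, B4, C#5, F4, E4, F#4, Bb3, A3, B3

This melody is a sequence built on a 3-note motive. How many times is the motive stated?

3

9 notes in groups of 3 gives 9/3 = 3 statements.
Starts: C5, F4, Bb3 — each down a 5th.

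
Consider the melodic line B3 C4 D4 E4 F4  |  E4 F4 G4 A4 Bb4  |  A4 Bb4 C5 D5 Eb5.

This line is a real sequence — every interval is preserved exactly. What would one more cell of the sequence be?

Unit = 5 notes; the statements start on B3, E4, A4, moving up a 4th each time.
From D5 the exact shape gives D5 Eb5 F5 G5 Ab5.

D5 Eb5 F5 G5 Ab5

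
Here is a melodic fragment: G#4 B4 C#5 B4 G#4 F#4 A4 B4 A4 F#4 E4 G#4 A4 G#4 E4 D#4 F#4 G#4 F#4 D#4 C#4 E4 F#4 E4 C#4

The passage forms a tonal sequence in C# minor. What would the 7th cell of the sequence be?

Taking 5-note groups, the heads are G#4, F#4, E4, D#4, C#4: the pattern moves down a 2nd.
Carrying on: B3 → A3.
From A3 the diatonic shape gives A3 C#4 D#4 C#4 A3.

A3 C#4 D#4 C#4 A3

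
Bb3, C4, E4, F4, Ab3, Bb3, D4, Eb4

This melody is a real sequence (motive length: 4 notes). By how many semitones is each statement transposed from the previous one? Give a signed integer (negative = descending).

Taking 4-note groups, the heads are Bb3, Ab3: the pattern moves down a 2nd.
Bb3→Ab3 is 56 − 58 = -2 semitones.

-2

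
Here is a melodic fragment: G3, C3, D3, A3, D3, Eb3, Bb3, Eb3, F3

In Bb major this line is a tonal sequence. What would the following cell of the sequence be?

Unit = 3 notes; the statements start on G3, A3, Bb3, moving up a 2nd each time.
From C4 the diatonic shape gives C4 F3 G3.

C4 F3 G3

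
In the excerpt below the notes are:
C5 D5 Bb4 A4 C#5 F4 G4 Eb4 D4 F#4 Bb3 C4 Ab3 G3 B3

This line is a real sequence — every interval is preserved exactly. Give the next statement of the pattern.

Eb3 F3 Db3 C3 E3

Taking 5-note groups, the heads are C5, F4, Bb3: the pattern moves down a 5th.
From Eb3 the exact shape gives Eb3 F3 Db3 C3 E3.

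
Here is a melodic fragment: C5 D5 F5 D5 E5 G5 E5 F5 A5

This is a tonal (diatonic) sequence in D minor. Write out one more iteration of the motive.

With a 3-note motive the entries are C5, D5, E5, each up a 2nd from the previous.
Statement 4 starts on F5 and keeps the same diatonic contour: F5 G5 Bb5.

F5 G5 Bb5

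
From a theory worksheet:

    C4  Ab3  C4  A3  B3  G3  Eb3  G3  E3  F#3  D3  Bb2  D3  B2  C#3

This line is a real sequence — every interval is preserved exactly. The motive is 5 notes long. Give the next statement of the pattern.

A2 F2 A2 F#2 G#2

The 5-note cells begin on C4, G3, D3 — each down a 4th from the last.
Statement 4 starts on A2 and keeps the same exact contour: A2 F2 A2 F#2 G#2.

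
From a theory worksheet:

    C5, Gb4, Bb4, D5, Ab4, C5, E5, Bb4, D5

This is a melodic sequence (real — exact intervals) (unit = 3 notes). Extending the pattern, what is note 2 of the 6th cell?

E5

With 3-note cells, note 2 of each statement runs Gb4, Ab4, Bb4.
Extending up a 2nd: C5 → D5 → E5.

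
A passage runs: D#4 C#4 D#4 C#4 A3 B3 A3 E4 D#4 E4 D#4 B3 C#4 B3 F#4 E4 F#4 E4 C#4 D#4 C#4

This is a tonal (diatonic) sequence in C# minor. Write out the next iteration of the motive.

G#4 F#4 G#4 F#4 D#4 E4 D#4

Unit = 7 notes; the statements start on D#4, E4, F#4, moving up a 2nd each time.
From G#4 the diatonic shape gives G#4 F#4 G#4 F#4 D#4 E4 D#4.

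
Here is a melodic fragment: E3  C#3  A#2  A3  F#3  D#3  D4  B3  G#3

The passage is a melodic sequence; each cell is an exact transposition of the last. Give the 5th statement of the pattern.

C5 A4 F#4

With a 3-note motive the entries are E3, A3, D4, each up a 4th from the previous.
Carrying on: G4 → C5.
Statement 5 starts on C5 and keeps the same exact contour: C5 A4 F#4.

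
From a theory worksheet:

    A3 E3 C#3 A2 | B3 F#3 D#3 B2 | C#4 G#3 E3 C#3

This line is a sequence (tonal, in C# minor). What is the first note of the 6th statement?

The 4-note cells begin on A3, B3, C#4 — each up a 2nd from the last.
Extending the heads up a 2nd: D#4 → E4 → F#4.

F#4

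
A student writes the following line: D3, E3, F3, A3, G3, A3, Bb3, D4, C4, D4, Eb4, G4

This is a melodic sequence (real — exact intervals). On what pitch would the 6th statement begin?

Unit = 4 notes; the statements start on D3, G3, C4, moving up a 4th each time.
Extending the heads up a 4th: F4 → Bb4 → Eb5.

Eb5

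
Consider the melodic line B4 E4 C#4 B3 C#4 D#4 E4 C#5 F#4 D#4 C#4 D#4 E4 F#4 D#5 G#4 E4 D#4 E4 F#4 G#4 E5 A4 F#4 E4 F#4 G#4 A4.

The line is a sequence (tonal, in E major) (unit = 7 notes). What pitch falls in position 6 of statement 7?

C#5

With 7-note cells, note 6 of each statement runs D#4, E4, F#4, G#4.
Each moves up a 2nd. Continuing: A4 → B4 → C#5.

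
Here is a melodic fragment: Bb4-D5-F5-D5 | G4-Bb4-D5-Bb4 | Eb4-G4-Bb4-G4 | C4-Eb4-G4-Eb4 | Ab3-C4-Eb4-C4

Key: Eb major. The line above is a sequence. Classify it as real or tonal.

tonal

Every note is diatonic to Eb major.
Cell 1 has +4 semitones from note 1 to 2, but cell 2 has +3 — the interval quality changes while the contour stays the same, which is the hallmark of a tonal sequence.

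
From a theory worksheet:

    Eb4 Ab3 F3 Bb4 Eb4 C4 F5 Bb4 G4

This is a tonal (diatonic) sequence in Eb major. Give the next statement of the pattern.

C6 F5 D5

The 3-note cells begin on Eb4, Bb4, F5 — each up a 5th from the last.
Statement 4 starts on C6 and keeps the same diatonic contour: C6 F5 D5.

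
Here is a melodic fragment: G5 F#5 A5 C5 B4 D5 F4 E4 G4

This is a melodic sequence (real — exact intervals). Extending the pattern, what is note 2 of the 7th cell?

With 3-note cells, note 2 of each statement runs F#5, B4, E4.
Each moves down a 5th. Continuing: A3 → D3 → G2 → C2.

C2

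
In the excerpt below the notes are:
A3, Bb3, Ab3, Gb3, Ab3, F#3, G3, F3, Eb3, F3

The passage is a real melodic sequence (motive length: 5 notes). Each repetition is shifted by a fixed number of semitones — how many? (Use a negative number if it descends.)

-3

Unit = 5 notes; the statements start on A3, F#3, moving down a 3rd each time.
Counting half-steps from A3 to F#3: -3.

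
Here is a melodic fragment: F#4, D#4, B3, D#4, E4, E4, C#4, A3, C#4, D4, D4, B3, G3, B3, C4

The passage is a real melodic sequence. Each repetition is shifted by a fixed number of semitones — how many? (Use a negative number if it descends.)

-2

Taking 5-note groups, the heads are F#4, E4, D4: the pattern moves down a 2nd.
F#4 to E4 spans -2 semitones.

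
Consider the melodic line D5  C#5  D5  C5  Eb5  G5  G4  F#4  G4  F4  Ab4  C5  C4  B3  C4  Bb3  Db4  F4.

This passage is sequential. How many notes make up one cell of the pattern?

18 notes total. Splitting into 3 groups of 6:
D5 C#5 D5 C5 Eb5 G5 | G4 F#4 G4 F4 Ab4 C5 | C4 B3 C4 Bb3 Db4 F4
Each cell is the previous one down a 5th — so the unit is 6 notes.

6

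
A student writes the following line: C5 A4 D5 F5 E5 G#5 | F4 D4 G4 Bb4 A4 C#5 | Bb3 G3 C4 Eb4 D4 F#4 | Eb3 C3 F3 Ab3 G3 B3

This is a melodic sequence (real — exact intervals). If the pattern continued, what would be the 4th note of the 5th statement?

Grouping in 6s, the 4th note of each cell is F5, Bb4, Eb4, Ab3.
One more down a 5th gives Db3.

Db3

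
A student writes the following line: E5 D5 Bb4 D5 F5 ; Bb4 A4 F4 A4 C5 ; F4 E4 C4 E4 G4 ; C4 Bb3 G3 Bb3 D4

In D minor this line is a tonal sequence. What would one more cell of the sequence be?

The 5-note cells begin on E5, Bb4, F4, C4 — each down a 4th from the last.
So cell 5 is G3 F3 D3 F3 A3.

G3 F3 D3 F3 A3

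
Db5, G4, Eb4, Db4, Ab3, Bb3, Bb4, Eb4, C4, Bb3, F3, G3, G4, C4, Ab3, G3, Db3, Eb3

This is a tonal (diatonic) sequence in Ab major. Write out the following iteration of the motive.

Taking 6-note groups, the heads are Db5, Bb4, G4: the pattern moves down a 3rd.
So cell 4 is Eb4 Ab3 F3 Eb3 Bb2 C3.

Eb4 Ab3 F3 Eb3 Bb2 C3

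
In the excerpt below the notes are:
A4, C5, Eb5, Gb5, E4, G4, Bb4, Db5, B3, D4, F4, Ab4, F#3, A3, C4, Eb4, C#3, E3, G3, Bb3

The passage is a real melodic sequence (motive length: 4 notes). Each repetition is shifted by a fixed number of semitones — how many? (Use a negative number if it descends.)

With a 4-note motive the entries are A4, E4, B3, F#3, C#3, each down a 4th from the previous.
Counting half-steps from A4 to E4: -5.

-5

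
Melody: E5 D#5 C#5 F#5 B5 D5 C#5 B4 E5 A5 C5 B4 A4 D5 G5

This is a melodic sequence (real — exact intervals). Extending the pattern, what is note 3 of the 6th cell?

Eb4

Grouping in 5s, the 3rd note of each cell is C#5, B4, A4.
Carrying that down a 2nd forward: G4 → F4 → Eb4.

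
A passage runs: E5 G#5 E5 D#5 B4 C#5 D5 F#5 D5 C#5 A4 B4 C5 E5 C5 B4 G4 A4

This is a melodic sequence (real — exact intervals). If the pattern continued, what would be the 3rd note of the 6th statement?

Gb4

With 6-note cells, note 3 of each statement runs E5, D5, C5.
Each moves down a 2nd. Continuing: Bb4 → Ab4 → Gb4.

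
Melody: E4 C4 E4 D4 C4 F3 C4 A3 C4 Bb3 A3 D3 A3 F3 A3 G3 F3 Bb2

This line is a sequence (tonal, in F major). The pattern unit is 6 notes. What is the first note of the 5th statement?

The 6-note cells begin on E4, C4, A3 — each down a 3rd from the last.
Continuing: F3 → D3. Statement 5 starts on D3.

D3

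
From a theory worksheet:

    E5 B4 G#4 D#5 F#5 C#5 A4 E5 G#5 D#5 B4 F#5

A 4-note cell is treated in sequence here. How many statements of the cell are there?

12 notes in groups of 4 gives 12/4 = 3 statements.
Starts: E5, F#5, G#5 — each up a 2nd.

3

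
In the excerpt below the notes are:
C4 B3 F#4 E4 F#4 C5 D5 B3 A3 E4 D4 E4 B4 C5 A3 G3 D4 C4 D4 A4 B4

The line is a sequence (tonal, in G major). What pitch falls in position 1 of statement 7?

With 7-note cells, note 1 of each statement runs C4, B3, A3.
Extending down a 2nd: G3 → F#3 → E3 → D3.

D3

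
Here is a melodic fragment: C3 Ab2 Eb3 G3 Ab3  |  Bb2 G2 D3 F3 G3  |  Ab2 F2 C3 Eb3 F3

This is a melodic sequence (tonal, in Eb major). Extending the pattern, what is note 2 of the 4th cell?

Eb2

Grouping in 5s, the 2nd note of each cell is Ab2, G2, F2.
One more down a 2nd gives Eb2.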